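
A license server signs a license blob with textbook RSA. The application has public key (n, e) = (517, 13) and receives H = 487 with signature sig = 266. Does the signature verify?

sig^2 ≡ 266^2 = 70756 ≡ 444
sig^4 ≡ 444^2 = 197136 ≡ 159
sig^8 ≡ 159^2 = 25281 ≡ 465
13 = 8 + 4 + 1, so sig^13 ≡ 465·159·266 ≡ 30 (mod 517)
30 ≠ 487, so verification fails.

does not verify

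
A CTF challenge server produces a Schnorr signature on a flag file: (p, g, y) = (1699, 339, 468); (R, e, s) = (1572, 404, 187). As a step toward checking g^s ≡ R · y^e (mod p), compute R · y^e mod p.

1602

468^2 = 219024 ≡ 1552
468^4 ≡ 1552^2 = 2408704 ≡ 1221
468^8 ≡ 1221^2 = 1490841 ≡ 818
468^16 ≡ 818^2 = 669124 ≡ 1417
468^32 ≡ 1417^2 = 2007889 ≡ 1370
468^64 ≡ 1370^2 = 1876900 ≡ 1204
468^128 ≡ 1204^2 = 1449616 ≡ 369
468^256 ≡ 369^2 = 136161 ≡ 241
404 = 256 + 128 + 16 + 4, so 468^404 ≡ 241·369·1417·1221 ≡ 1071 (mod 1699)
R · y^e ≡ 1572·1071 = 1683612 ≡ 1602 (mod 1699)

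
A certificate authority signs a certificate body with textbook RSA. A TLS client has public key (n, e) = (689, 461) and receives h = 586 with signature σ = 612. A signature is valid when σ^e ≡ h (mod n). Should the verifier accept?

reject

σ^461 mod 689 = 131
The recovered value 131 does not match the digest 586.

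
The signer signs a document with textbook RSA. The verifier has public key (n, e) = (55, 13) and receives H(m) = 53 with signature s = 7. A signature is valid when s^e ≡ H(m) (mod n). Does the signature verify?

does not verify

s^2 ≡ 7^2 = 49
s^4 ≡ 49^2 = 2401 ≡ 36
s^8 ≡ 36^2 = 1296 ≡ 31
13 = 8 + 4 + 1, so s^13 ≡ 31·36·7 ≡ 2 (mod 55)
s^13 mod 55 = 2, but H(m) = 53.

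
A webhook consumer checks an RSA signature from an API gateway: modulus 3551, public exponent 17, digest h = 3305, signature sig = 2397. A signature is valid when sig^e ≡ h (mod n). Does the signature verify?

does not verify

Squares mod 3551: sig^1≡2397, sig^2≡91, sig^4≡1179, sig^8≡1600, sig^16≡3280
17 = 16 + 1, so sig^17 ≡ 3280·2397 ≡ 246 (mod 3551)
246 ≠ 3305, so verification fails.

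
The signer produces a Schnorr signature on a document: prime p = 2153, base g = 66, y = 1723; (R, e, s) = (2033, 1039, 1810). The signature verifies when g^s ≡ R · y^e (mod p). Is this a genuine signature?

genuine

g^s mod p:
66^2 = 4356 ≡ 50
66^4 ≡ 50^2 = 2500 ≡ 347
66^8 ≡ 347^2 = 120409 ≡ 1994
66^16 ≡ 1994^2 = 3976036 ≡ 1598
66^32 ≡ 1598^2 = 2553604 ≡ 146
66^64 ≡ 146^2 = 21316 ≡ 1939
66^128 ≡ 1939^2 = 3759721 ≡ 583
66^256 ≡ 583^2 = 339889 ≡ 1868
66^512 ≡ 1868^2 = 3489424 ≡ 1564
66^1024 ≡ 1564^2 = 2446096 ≡ 288
1810 = 1024 + 512 + 256 + 16 + 2, so 66^1810 ≡ 288·1564·1868·1598·50 ≡ 110 (mod 2153)
R · y^e mod p:
1723^2 = 2968729 ≡ 1895
1723^4 ≡ 1895^2 = 3591025 ≡ 1974
1723^8 ≡ 1974^2 = 3896676 ≡ 1899
1723^16 ≡ 1899^2 = 3606201 ≡ 2079
1723^32 ≡ 2079^2 = 4322241 ≡ 1170
1723^64 ≡ 1170^2 = 1368900 ≡ 1745
1723^128 ≡ 1745^2 = 3045025 ≡ 683
1723^256 ≡ 683^2 = 466489 ≡ 1441
1723^512 ≡ 1441^2 = 2076481 ≡ 989
1723^1024 ≡ 989^2 = 978121 ≡ 659
1039 = 1024 + 8 + 4 + 2 + 1, so 1723^1039 ≡ 659·1899·1974·1895·1723 ≡ 1255 (mod 2153)
2033·1255 = 2551415 ≡ 110 (mod 2153)
110 ≡ 110 (mod 2153); signature holds.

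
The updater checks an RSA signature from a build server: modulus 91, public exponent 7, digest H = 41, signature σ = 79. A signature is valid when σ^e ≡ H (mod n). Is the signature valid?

invalid

σ^2 ≡ 79^2 = 6241 ≡ 53
σ^4 ≡ 53^2 = 2809 ≡ 79
7 = 4 + 2 + 1, so σ^7 ≡ 79·53·79 ≡ 79 (mod 91)
79 ≠ 41, so verification fails.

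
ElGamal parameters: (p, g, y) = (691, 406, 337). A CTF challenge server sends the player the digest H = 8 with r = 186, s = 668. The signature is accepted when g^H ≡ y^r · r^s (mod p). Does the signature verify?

Left side g^H mod p:
406^2 = 164836 ≡ 378
406^4 ≡ 378^2 = 142884 ≡ 538
406^8 ≡ 538^2 = 289444 ≡ 606
Right side y^r · r^s mod p:
337^2 = 113569 ≡ 245
337^4 ≡ 245^2 = 60025 ≡ 599
337^8 ≡ 599^2 = 358801 ≡ 172
337^16 ≡ 172^2 = 29584 ≡ 562
337^32 ≡ 562^2 = 315844 ≡ 57
337^64 ≡ 57^2 = 3249 ≡ 485
337^128 ≡ 485^2 = 235225 ≡ 285
186 = 128 + 32 + 16 + 8 + 2, so 337^186 ≡ 285·57·562·172·245 ≡ 586 (mod 691)
186^2 = 34596 ≡ 46
186^4 ≡ 46^2 = 2116 ≡ 43
186^8 ≡ 43^2 = 1849 ≡ 467
186^16 ≡ 467^2 = 218089 ≡ 424
186^32 ≡ 424^2 = 179776 ≡ 116
186^64 ≡ 116^2 = 13456 ≡ 327
186^128 ≡ 327^2 = 106929 ≡ 515
186^256 ≡ 515^2 = 265225 ≡ 572
186^512 ≡ 572^2 = 327184 ≡ 341
668 = 512 + 128 + 16 + 8 + 4, so 186^668 ≡ 341·515·424·467·43 ≡ 626 (mod 691)
586·626 = 366836 ≡ 606 (mod 691)
606 ≡ 606 (mod 691), so the signature is genuine.

verifies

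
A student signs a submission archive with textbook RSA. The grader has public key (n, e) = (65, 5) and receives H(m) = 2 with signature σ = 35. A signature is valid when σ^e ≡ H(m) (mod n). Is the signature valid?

σ^2 ≡ 35^2 = 1225 ≡ 55
σ^4 ≡ 55^2 = 3025 ≡ 35
5 = 4 + 1, so σ^5 ≡ 35·35 ≡ 55 (mod 65)
The recovered value 55 does not match the digest 2.

invalid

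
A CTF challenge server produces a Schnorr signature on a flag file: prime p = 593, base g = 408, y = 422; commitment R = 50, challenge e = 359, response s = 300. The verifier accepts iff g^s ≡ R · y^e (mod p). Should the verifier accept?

g^s mod p:
Squares mod 593: 408^1≡408, 408^2≡424, 408^4≡97, 408^8≡514, 408^16≡311, 408^32≡62, 408^64≡286, 408^128≡555, 408^256≡258
300 = 256 + 32 + 8 + 4, so 408^300 ≡ 258·62·514·97 ≡ 496 (mod 593)
R · y^e mod p:
Squares mod 593: 422^1≡422, 422^2≡184, 422^4≡55, 422^8≡60, 422^16≡42, 422^32≡578, 422^64≡225, 422^128≡220, 422^256≡367
359 = 256 + 64 + 32 + 4 + 2 + 1, so 422^359 ≡ 367·225·578·55·184·422 ≡ 342 (mod 593)
50·342 = 17100 ≡ 496 (mod 593)
496 ≡ 496 (mod 593); signature holds.

accept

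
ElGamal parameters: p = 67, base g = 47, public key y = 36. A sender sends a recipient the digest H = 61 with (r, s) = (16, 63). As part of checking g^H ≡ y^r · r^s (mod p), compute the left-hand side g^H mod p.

36

47^61 mod 67 = 36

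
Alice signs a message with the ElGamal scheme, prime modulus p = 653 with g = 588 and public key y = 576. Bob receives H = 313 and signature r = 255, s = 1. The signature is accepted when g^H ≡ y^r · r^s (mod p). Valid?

yes

Left side g^H mod p:
588^2 = 345744 ≡ 307
588^4 ≡ 307^2 = 94249 ≡ 217
588^8 ≡ 217^2 = 47089 ≡ 73
588^16 ≡ 73^2 = 5329 ≡ 105
588^32 ≡ 105^2 = 11025 ≡ 577
588^64 ≡ 577^2 = 332929 ≡ 552
588^128 ≡ 552^2 = 304704 ≡ 406
588^256 ≡ 406^2 = 164836 ≡ 280
313 = 256 + 32 + 16 + 8 + 1, so 588^313 ≡ 280·577·105·73·588 ≡ 501 (mod 653)
Right side y^r · r^s mod p:
576^2 = 331776 ≡ 52
576^4 ≡ 52^2 = 2704 ≡ 92
576^8 ≡ 92^2 = 8464 ≡ 628
576^16 ≡ 628^2 = 394384 ≡ 625
576^32 ≡ 625^2 = 390625 ≡ 131
576^64 ≡ 131^2 = 17161 ≡ 183
576^128 ≡ 183^2 = 33489 ≡ 186
255 = 128 + 64 + 32 + 16 + 8 + 4 + 2 + 1, so 576^255 ≡ 186·183·131·625·628·92·52·576 ≡ 509 (mod 653)
255^1 mod 653 = 255
509·255 = 129795 ≡ 501 (mod 653)
501 ≡ 501 (mod 653), so the signature is genuine.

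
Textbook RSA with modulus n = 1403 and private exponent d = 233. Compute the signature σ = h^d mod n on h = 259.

818

h^2 ≡ 259^2 = 67081 ≡ 1140
h^4 ≡ 1140^2 = 1299600 ≡ 422
h^8 ≡ 422^2 = 178084 ≡ 1306
h^16 ≡ 1306^2 = 1705636 ≡ 991
h^32 ≡ 991^2 = 982081 ≡ 1384
h^64 ≡ 1384^2 = 1915456 ≡ 361
h^128 ≡ 361^2 = 130321 ≡ 1245
233 = 128 + 64 + 32 + 8 + 1, so h^233 ≡ 1245·361·1384·1306·259 ≡ 818 (mod 1403)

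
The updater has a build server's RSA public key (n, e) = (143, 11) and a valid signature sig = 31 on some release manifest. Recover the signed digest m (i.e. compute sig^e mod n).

86

Squares mod 143: sig^1≡31, sig^2≡103, sig^4≡27, sig^8≡14
11 = 8 + 2 + 1, so sig^11 ≡ 14·103·31 ≡ 86 (mod 143)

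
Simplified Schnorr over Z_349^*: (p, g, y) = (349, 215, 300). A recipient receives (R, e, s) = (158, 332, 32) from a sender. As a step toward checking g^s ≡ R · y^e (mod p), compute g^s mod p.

215^32 mod 349 = 258

258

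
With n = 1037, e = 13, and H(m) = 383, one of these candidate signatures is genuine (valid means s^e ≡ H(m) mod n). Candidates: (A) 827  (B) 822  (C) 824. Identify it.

Candidate A: Squares mod 1037: 827^1≡827, 827^2≡546, 827^4≡497, 827^8≡203; 13 = 8 + 4 + 1, so 827^13 ≡ 203·497·827 ≡ 874 (mod 1037)
Candidate B: Squares mod 1037: 822^1≡822, 822^2≡597, 822^4≡718, 822^8≡135; 13 = 8 + 4 + 1, so 822^13 ≡ 135·718·822 ≡ 639 (mod 1037)
Candidate C: Squares mod 1037: 824^1≡824, 824^2≡778, 824^4≡713, 824^8≡239; 13 = 8 + 4 + 1, so 824^13 ≡ 239·713·824 ≡ 383 (mod 1037)
  → matches H(m) = 383

C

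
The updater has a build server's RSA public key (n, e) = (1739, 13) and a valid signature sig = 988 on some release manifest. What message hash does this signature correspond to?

sig^2 ≡ 988^2 = 976144 ≡ 565
sig^4 ≡ 565^2 = 319225 ≡ 988
sig^8 ≡ 988^2 = 976144 ≡ 565
13 = 8 + 4 + 1, so sig^13 ≡ 565·988·988 ≡ 988 (mod 1739)

988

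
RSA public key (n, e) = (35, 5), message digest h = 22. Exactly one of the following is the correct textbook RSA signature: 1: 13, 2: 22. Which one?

Candidate 1: 13^2 = 169 ≡ 29; 13^4 ≡ 29^2 = 841 ≡ 1; 5 = 4 + 1, so 13^5 ≡ 1·13 ≡ 13 (mod 35)
Candidate 2: 22^2 = 484 ≡ 29; 22^4 ≡ 29^2 = 841 ≡ 1; 5 = 4 + 1, so 22^5 ≡ 1·22 ≡ 22 (mod 35)
  → matches h = 22

2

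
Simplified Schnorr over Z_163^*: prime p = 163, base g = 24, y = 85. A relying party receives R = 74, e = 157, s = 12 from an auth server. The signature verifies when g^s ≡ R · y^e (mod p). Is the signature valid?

g^s mod p:
24^2 = 576 ≡ 87
24^4 ≡ 87^2 = 7569 ≡ 71
24^8 ≡ 71^2 = 5041 ≡ 151
12 = 8 + 4, so 24^12 ≡ 151·71 ≡ 126 (mod 163)
R · y^e mod p:
85^2 = 7225 ≡ 53
85^4 ≡ 53^2 = 2809 ≡ 38
85^8 ≡ 38^2 = 1444 ≡ 140
85^16 ≡ 140^2 = 19600 ≡ 40
85^32 ≡ 40^2 = 1600 ≡ 133
85^64 ≡ 133^2 = 17689 ≡ 85
85^128 ≡ 85^2 = 7225 ≡ 53
157 = 128 + 16 + 8 + 4 + 1, so 85^157 ≡ 53·40·140·38·85 ≡ 38 (mod 163)
74·38 = 2812 ≡ 41 (mod 163)
126 ≠ 41; the check fails.

invalid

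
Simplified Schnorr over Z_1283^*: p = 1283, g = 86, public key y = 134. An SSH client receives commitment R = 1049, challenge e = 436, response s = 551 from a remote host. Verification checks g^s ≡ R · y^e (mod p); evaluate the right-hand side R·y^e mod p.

52

Squares mod 1283: 134^1≡134, 134^2≡1277, 134^4≡36, 134^8≡13, 134^16≡169, 134^32≡335, 134^64≡604, 134^128≡444, 134^256≡837
436 = 256 + 128 + 32 + 16 + 4, so 134^436 ≡ 837·444·335·169·36 ≡ 570 (mod 1283)
R · y^e ≡ 1049·570 = 597930 ≡ 52 (mod 1283)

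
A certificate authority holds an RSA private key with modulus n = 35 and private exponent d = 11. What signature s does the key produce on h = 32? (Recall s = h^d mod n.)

h^11 mod 35 = 23

23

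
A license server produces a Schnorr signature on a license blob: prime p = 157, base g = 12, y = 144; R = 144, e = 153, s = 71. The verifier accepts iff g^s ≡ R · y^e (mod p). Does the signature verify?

g^s mod p:
12^2 = 144
12^4 ≡ 144^2 = 20736 ≡ 12
12^8 ≡ 12^2 = 144
12^16 ≡ 144^2 = 20736 ≡ 12
12^32 ≡ 12^2 = 144
12^64 ≡ 144^2 = 20736 ≡ 12
71 = 64 + 4 + 2 + 1, so 12^71 ≡ 12·12·144·12 ≡ 144 (mod 157)
R · y^e mod p:
144^2 = 20736 ≡ 12
144^4 ≡ 12^2 = 144
144^8 ≡ 144^2 = 20736 ≡ 12
144^16 ≡ 12^2 = 144
144^32 ≡ 144^2 = 20736 ≡ 12
144^64 ≡ 12^2 = 144
144^128 ≡ 144^2 = 20736 ≡ 12
153 = 128 + 16 + 8 + 1, so 144^153 ≡ 12·144·12·144 ≡ 1 (mod 157)
144·1 = 144 ≡ 144 (mod 157)
144 ≡ 144 (mod 157); signature holds.

verifies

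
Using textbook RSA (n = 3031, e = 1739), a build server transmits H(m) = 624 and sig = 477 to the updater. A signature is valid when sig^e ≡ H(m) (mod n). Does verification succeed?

passes

Squares mod 3031: sig^1≡477, sig^2≡204, sig^4≡2213, sig^8≡2304, sig^16≡1135, sig^32≡50, sig^64≡2500, sig^128≡78, sig^256≡22, sig^512≡484, sig^1024≡869
1739 = 1024 + 512 + 128 + 64 + 8 + 2 + 1, so sig^1739 ≡ 869·484·78·2500·2304·204·477 ≡ 624 (mod 3031)
sig^1739 mod 3031 = 624 matches H(m).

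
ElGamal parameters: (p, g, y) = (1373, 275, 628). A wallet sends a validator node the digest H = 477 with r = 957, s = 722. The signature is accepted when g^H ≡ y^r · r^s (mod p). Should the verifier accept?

accept

Left side g^H mod p:
275^477 mod 1373 = 230
Right side y^r · r^s mod p:
628^957 mod 1373 = 1105
957^722 mod 1373 = 1075
1105·1075 = 1187875 ≡ 230 (mod 1373)
230 ≡ 230 (mod 1373), so the signature is genuine.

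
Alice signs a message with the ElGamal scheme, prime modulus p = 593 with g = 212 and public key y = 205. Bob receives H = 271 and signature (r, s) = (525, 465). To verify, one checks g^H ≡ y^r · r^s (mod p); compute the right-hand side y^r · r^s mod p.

205^525 mod 593 = 324
525^465 mod 593 = 543
y^r · r^s ≡ 324·543 = 175932 ≡ 404 (mod 593)

404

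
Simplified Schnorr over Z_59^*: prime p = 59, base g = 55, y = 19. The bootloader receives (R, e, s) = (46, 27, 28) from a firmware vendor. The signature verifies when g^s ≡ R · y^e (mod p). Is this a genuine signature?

g^s mod p:
55^2 = 3025 ≡ 16
55^4 ≡ 16^2 = 256 ≡ 20
55^8 ≡ 20^2 = 400 ≡ 46
55^16 ≡ 46^2 = 2116 ≡ 51
28 = 16 + 8 + 4, so 55^28 ≡ 51·46·20 ≡ 15 (mod 59)
R · y^e mod p:
19^2 = 361 ≡ 7
19^4 ≡ 7^2 = 49
19^8 ≡ 49^2 = 2401 ≡ 41
19^16 ≡ 41^2 = 1681 ≡ 29
27 = 16 + 8 + 2 + 1, so 19^27 ≡ 29·41·7·19 ≡ 17 (mod 59)
46·17 = 782 ≡ 15 (mod 59)
15 ≡ 15 (mod 59); signature holds.

genuine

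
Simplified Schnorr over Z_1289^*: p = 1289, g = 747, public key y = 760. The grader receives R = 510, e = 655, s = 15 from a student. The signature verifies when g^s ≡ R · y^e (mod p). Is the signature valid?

g^s mod p:
747^2 = 558009 ≡ 1161
747^4 ≡ 1161^2 = 1347921 ≡ 916
747^8 ≡ 916^2 = 839056 ≡ 1206
15 = 8 + 4 + 2 + 1, so 747^15 ≡ 1206·916·1161·747 ≡ 1155 (mod 1289)
R · y^e mod p:
760^2 = 577600 ≡ 128
760^4 ≡ 128^2 = 16384 ≡ 916
760^8 ≡ 916^2 = 839056 ≡ 1206
760^16 ≡ 1206^2 = 1454436 ≡ 444
760^32 ≡ 444^2 = 197136 ≡ 1208
760^64 ≡ 1208^2 = 1459264 ≡ 116
760^128 ≡ 116^2 = 13456 ≡ 566
760^256 ≡ 566^2 = 320356 ≡ 684
760^512 ≡ 684^2 = 467856 ≡ 1238
655 = 512 + 128 + 8 + 4 + 2 + 1, so 760^655 ≡ 1238·566·1206·916·128·760 ≡ 56 (mod 1289)
510·56 = 28560 ≡ 202 (mod 1289)
1155 ≠ 202; the check fails.

invalid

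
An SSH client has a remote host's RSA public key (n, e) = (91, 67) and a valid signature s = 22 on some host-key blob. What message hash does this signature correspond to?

22

s^2 ≡ 22^2 = 484 ≡ 29
s^4 ≡ 29^2 = 841 ≡ 22
s^8 ≡ 22^2 = 484 ≡ 29
s^16 ≡ 29^2 = 841 ≡ 22
s^32 ≡ 22^2 = 484 ≡ 29
s^64 ≡ 29^2 = 841 ≡ 22
67 = 64 + 2 + 1, so s^67 ≡ 22·29·22 ≡ 22 (mod 91)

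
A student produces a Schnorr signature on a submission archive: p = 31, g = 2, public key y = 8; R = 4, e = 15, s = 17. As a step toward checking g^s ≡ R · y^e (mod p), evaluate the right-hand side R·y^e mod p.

8^15 mod 31 = 1
R · y^e ≡ 4·1 = 4 ≡ 4 (mod 31)

4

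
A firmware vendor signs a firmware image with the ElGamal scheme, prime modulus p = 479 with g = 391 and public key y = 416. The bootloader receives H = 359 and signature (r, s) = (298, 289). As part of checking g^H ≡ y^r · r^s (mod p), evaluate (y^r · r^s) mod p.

Squares mod 479: 416^1≡416, 416^2≡137, 416^4≡88, 416^8≡80, 416^16≡173, 416^32≡231, 416^64≡192, 416^128≡460, 416^256≡361
298 = 256 + 32 + 8 + 2, so 416^298 ≡ 361·231·80·137 ≡ 309 (mod 479)
Squares mod 479: 298^1≡298, 298^2≡189, 298^4≡275, 298^8≡422, 298^16≡375, 298^32≡278, 298^64≡165, 298^128≡401, 298^256≡336
289 = 256 + 32 + 1, so 298^289 ≡ 336·278·298 ≡ 415 (mod 479)
y^r · r^s ≡ 309·415 = 128235 ≡ 342 (mod 479)

342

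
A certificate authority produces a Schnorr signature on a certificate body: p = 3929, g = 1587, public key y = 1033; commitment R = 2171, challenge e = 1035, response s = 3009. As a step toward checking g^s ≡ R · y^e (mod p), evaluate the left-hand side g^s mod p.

Squares mod 3929: 1587^1≡1587, 1587^2≡80, 1587^4≡2471, 1587^8≡175, 1587^16≡3122, 1587^32≡2964, 1587^64≡52, 1587^128≡2704, 1587^256≡3676, 1587^512≡1145, 1587^1024≡2668, 1587^2048≡2805
3009 = 2048 + 512 + 256 + 128 + 64 + 1, so 1587^3009 ≡ 2805·1145·3676·2704·52·1587 ≡ 2498 (mod 3929)

2498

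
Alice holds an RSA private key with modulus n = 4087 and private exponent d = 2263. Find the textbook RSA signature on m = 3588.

m^2 ≡ 3588^2 = 12873744 ≡ 3781
m^4 ≡ 3781^2 = 14295961 ≡ 3722
m^8 ≡ 3722^2 = 13853284 ≡ 2441
m^16 ≡ 2441^2 = 5958481 ≡ 3722
m^32 ≡ 3722^2 = 13853284 ≡ 2441
m^64 ≡ 2441^2 = 5958481 ≡ 3722
m^128 ≡ 3722^2 = 13853284 ≡ 2441
m^256 ≡ 2441^2 = 5958481 ≡ 3722
m^512 ≡ 3722^2 = 13853284 ≡ 2441
m^1024 ≡ 2441^2 = 5958481 ≡ 3722
m^2048 ≡ 3722^2 = 13853284 ≡ 2441
2263 = 2048 + 128 + 64 + 16 + 4 + 2 + 1, so m^2263 ≡ 2441·2441·3722·3722·3722·3781·3588 ≡ 1109 (mod 4087)

1109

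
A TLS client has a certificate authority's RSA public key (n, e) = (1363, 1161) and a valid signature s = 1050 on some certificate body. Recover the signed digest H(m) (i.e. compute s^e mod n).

s^1161 mod 1363 = 1281

1281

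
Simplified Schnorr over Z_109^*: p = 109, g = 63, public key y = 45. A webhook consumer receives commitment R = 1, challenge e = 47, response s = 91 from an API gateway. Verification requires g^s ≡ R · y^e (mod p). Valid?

g^s mod p:
63^91 mod 109 = 63
R · y^e mod p:
45^47 mod 109 = 63
1·63 = 63 ≡ 63 (mod 109)
63 ≡ 63 (mod 109); signature holds.

yes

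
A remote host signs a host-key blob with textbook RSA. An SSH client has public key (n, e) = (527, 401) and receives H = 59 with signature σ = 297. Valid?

yes

Squares mod 527: σ^1≡297, σ^2≡200, σ^4≡475, σ^8≡69, σ^16≡18, σ^32≡324, σ^64≡103, σ^128≡69, σ^256≡18
401 = 256 + 128 + 16 + 1, so σ^401 ≡ 18·69·18·297 ≡ 59 (mod 527)
σ^401 mod 527 = 59 matches H.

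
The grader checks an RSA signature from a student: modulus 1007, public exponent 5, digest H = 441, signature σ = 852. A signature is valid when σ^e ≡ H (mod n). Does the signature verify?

σ^5 mod 1007 = 441
441 = H, so the signature checks out.

verifies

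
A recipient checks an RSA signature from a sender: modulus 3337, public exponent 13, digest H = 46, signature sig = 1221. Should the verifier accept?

accept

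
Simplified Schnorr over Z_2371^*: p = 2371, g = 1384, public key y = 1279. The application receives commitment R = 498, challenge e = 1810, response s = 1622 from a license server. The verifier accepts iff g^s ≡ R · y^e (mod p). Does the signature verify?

verifies

g^s mod p:
1384^2 = 1915456 ≡ 2059
1384^4 ≡ 2059^2 = 4239481 ≡ 133
1384^8 ≡ 133^2 = 17689 ≡ 1092
1384^16 ≡ 1092^2 = 1192464 ≡ 2222
1384^32 ≡ 2222^2 = 4937284 ≡ 862
1384^64 ≡ 862^2 = 743044 ≡ 921
1384^128 ≡ 921^2 = 848241 ≡ 1794
1384^256 ≡ 1794^2 = 3218436 ≡ 989
1384^512 ≡ 989^2 = 978121 ≡ 1269
1384^1024 ≡ 1269^2 = 1610361 ≡ 452
1622 = 1024 + 512 + 64 + 16 + 4 + 2, so 1384^1622 ≡ 452·1269·921·2222·133·2059 ≡ 1809 (mod 2371)
R · y^e mod p:
1279^2 = 1635841 ≡ 2222
1279^4 ≡ 2222^2 = 4937284 ≡ 862
1279^8 ≡ 862^2 = 743044 ≡ 921
1279^16 ≡ 921^2 = 848241 ≡ 1794
1279^32 ≡ 1794^2 = 3218436 ≡ 989
1279^64 ≡ 989^2 = 978121 ≡ 1269
1279^128 ≡ 1269^2 = 1610361 ≡ 452
1279^256 ≡ 452^2 = 204304 ≡ 398
1279^512 ≡ 398^2 = 158404 ≡ 1918
1279^1024 ≡ 1918^2 = 3678724 ≡ 1303
1810 = 1024 + 512 + 256 + 16 + 2, so 1279^1810 ≡ 1303·1918·398·1794·2222 ≡ 1132 (mod 2371)
498·1132 = 563736 ≡ 1809 (mod 2371)
1809 ≡ 1809 (mod 2371); signature holds.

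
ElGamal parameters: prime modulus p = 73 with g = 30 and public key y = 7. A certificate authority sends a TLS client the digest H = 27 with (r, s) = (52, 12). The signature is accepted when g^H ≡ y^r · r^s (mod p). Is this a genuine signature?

Left side g^H mod p:
30^2 = 900 ≡ 24
30^4 ≡ 24^2 = 576 ≡ 65
30^8 ≡ 65^2 = 4225 ≡ 64
30^16 ≡ 64^2 = 4096 ≡ 8
27 = 16 + 8 + 2 + 1, so 30^27 ≡ 8·64·24·30 ≡ 63 (mod 73)
Right side y^r · r^s mod p:
7^2 = 49
7^4 ≡ 49^2 = 2401 ≡ 65
7^8 ≡ 65^2 = 4225 ≡ 64
7^16 ≡ 64^2 = 4096 ≡ 8
7^32 ≡ 8^2 = 64
52 = 32 + 16 + 4, so 7^52 ≡ 64·8·65 ≡ 65 (mod 73)
52^2 = 2704 ≡ 3
52^4 ≡ 3^2 = 9
52^8 ≡ 9^2 = 81 ≡ 8
12 = 8 + 4, so 52^12 ≡ 8·9 ≡ 72 (mod 73)
65·72 = 4680 ≡ 8 (mod 73)
63 ≠ 8, so verification fails.

forged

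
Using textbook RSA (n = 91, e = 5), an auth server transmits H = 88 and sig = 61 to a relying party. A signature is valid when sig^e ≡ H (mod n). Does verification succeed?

Squares mod 91: sig^1≡61, sig^2≡81, sig^4≡9
5 = 4 + 1, so sig^5 ≡ 9·61 ≡ 3 (mod 91)
sig^5 mod 91 = 3, but H = 88.

fails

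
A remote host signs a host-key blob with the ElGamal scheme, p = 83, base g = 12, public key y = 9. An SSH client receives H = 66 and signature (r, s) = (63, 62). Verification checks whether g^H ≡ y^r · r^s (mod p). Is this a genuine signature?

genuine

Left side g^H mod p:
12^2 = 144 ≡ 61
12^4 ≡ 61^2 = 3721 ≡ 69
12^8 ≡ 69^2 = 4761 ≡ 30
12^16 ≡ 30^2 = 900 ≡ 70
12^32 ≡ 70^2 = 4900 ≡ 3
12^64 ≡ 3^2 = 9
66 = 64 + 2, so 12^66 ≡ 9·61 ≡ 51 (mod 83)
Right side y^r · r^s mod p:
9^2 = 81
9^4 ≡ 81^2 = 6561 ≡ 4
9^8 ≡ 4^2 = 16
9^16 ≡ 16^2 = 256 ≡ 7
9^32 ≡ 7^2 = 49
63 = 32 + 16 + 8 + 4 + 2 + 1, so 9^63 ≡ 49·7·16·4·81·9 ≡ 27 (mod 83)
63^2 = 3969 ≡ 68
63^4 ≡ 68^2 = 4624 ≡ 59
63^8 ≡ 59^2 = 3481 ≡ 78
63^16 ≡ 78^2 = 6084 ≡ 25
63^32 ≡ 25^2 = 625 ≡ 44
62 = 32 + 16 + 8 + 4 + 2, so 63^62 ≡ 44·25·78·59·68 ≡ 48 (mod 83)
27·48 = 1296 ≡ 51 (mod 83)
51 ≡ 51 (mod 83), so the signature is genuine.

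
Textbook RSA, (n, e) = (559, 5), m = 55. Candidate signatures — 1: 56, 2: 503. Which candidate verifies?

2

Candidate 1: 56^5 mod 559 = 504
Candidate 2: 503^5 mod 559 = 55
  → matches m = 55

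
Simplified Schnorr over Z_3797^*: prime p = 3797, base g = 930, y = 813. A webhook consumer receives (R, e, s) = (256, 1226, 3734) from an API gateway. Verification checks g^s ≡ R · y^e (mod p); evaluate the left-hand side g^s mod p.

2595

930^2 = 864900 ≡ 2981
930^4 ≡ 2981^2 = 8886361 ≡ 1381
930^8 ≡ 1381^2 = 1907161 ≡ 1067
930^16 ≡ 1067^2 = 1138489 ≡ 3186
930^32 ≡ 3186^2 = 10150596 ≡ 1215
930^64 ≡ 1215^2 = 1476225 ≡ 2989
930^128 ≡ 2989^2 = 8934121 ≡ 3577
930^256 ≡ 3577^2 = 12794929 ≡ 2836
930^512 ≡ 2836^2 = 8042896 ≡ 850
930^1024 ≡ 850^2 = 722500 ≡ 1070
930^2048 ≡ 1070^2 = 1144900 ≡ 2003
3734 = 2048 + 1024 + 512 + 128 + 16 + 4 + 2, so 930^3734 ≡ 2003·1070·850·3577·3186·1381·2981 ≡ 2595 (mod 3797)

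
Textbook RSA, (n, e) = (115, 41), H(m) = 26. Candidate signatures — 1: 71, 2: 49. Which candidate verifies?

Candidate 1: 71^2 = 5041 ≡ 96; 71^4 ≡ 96^2 = 9216 ≡ 16; 71^8 ≡ 16^2 = 256 ≡ 26; 71^16 ≡ 26^2 = 676 ≡ 101; 71^32 ≡ 101^2 = 10201 ≡ 81; 41 = 32 + 8 + 1, so 71^41 ≡ 81·26·71 ≡ 26 (mod 115)
  → matches H(m) = 26
Candidate 2: 49^2 = 2401 ≡ 101; 49^4 ≡ 101^2 = 10201 ≡ 81; 49^8 ≡ 81^2 = 6561 ≡ 6; 49^16 ≡ 6^2 = 36; 49^32 ≡ 36^2 = 1296 ≡ 31; 41 = 32 + 8 + 1, so 49^41 ≡ 31·6·49 ≡ 29 (mod 115)

1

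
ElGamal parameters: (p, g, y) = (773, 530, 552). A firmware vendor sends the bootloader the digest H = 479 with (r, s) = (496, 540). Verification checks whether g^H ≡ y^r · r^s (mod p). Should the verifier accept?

reject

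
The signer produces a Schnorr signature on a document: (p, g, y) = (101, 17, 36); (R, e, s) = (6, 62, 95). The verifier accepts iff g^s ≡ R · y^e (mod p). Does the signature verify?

g^s mod p:
Squares mod 101: 17^1≡17, 17^2≡87, 17^4≡95, 17^8≡36, 17^16≡84, 17^32≡87, 17^64≡95
95 = 64 + 16 + 8 + 4 + 2 + 1, so 17^95 ≡ 95·84·36·95·87·17 ≡ 100 (mod 101)
R · y^e mod p:
Squares mod 101: 36^1≡36, 36^2≡84, 36^4≡87, 36^8≡95, 36^16≡36, 36^32≡84
62 = 32 + 16 + 8 + 4 + 2, so 36^62 ≡ 84·36·95·87·84 ≡ 84 (mod 101)
6·84 = 504 ≡ 100 (mod 101)
100 ≡ 100 (mod 101); signature holds.

verifies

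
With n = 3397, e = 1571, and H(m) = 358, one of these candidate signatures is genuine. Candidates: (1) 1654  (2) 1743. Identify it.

2

Candidate 1: 1654^2 = 2735716 ≡ 1131; 1654^4 ≡ 1131^2 = 1279161 ≡ 1889; 1654^8 ≡ 1889^2 = 3568321 ≡ 1471; 1654^16 ≡ 1471^2 = 2163841 ≡ 3349; 1654^32 ≡ 3349^2 = 11215801 ≡ 2304; 1654^64 ≡ 2304^2 = 5308416 ≡ 2302; 1654^128 ≡ 2302^2 = 5299204 ≡ 3281; 1654^256 ≡ 3281^2 = 10764961 ≡ 3265; 1654^512 ≡ 3265^2 = 10660225 ≡ 439; 1654^1024 ≡ 439^2 = 192721 ≡ 2489; 1571 = 1024 + 512 + 32 + 2 + 1, so 1654^1571 ≡ 2489·439·2304·1131·1654 ≡ 3039 (mod 3397)
Candidate 2: 1743^2 = 3038049 ≡ 1131; 1743^4 ≡ 1131^2 = 1279161 ≡ 1889; 1743^8 ≡ 1889^2 = 3568321 ≡ 1471; 1743^16 ≡ 1471^2 = 2163841 ≡ 3349; 1743^32 ≡ 3349^2 = 11215801 ≡ 2304; 1743^64 ≡ 2304^2 = 5308416 ≡ 2302; 1743^128 ≡ 2302^2 = 5299204 ≡ 3281; 1743^256 ≡ 3281^2 = 10764961 ≡ 3265; 1743^512 ≡ 3265^2 = 10660225 ≡ 439; 1743^1024 ≡ 439^2 = 192721 ≡ 2489; 1571 = 1024 + 512 + 32 + 2 + 1, so 1743^1571 ≡ 2489·439·2304·1131·1743 ≡ 358 (mod 3397)
  → matches H(m) = 358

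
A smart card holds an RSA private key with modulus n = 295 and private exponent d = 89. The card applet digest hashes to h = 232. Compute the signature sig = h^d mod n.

h^89 mod 295 = 102

102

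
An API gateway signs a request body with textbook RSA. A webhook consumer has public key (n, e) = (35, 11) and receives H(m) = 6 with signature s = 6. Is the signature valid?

Squares mod 35: s^1≡6, s^2≡1, s^4≡1, s^8≡1
11 = 8 + 2 + 1, so s^11 ≡ 1·1·6 ≡ 6 (mod 35)
Since 6 equals the digest 6, verification succeeds.

valid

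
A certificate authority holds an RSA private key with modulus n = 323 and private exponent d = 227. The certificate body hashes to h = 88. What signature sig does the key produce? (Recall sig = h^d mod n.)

27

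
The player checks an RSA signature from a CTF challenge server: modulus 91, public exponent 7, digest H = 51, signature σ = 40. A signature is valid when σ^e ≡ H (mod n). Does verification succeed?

fails

σ^2 ≡ 40^2 = 1600 ≡ 53
σ^4 ≡ 53^2 = 2809 ≡ 79
7 = 4 + 2 + 1, so σ^7 ≡ 79·53·40 ≡ 40 (mod 91)
40 ≠ 51, so verification fails.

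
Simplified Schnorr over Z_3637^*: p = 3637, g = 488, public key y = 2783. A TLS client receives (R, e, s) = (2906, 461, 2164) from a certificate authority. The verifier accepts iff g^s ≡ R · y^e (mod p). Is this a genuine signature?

g^s mod p:
488^2 = 238144 ≡ 1739
488^4 ≡ 1739^2 = 3024121 ≡ 1774
488^8 ≡ 1774^2 = 3147076 ≡ 1071
488^16 ≡ 1071^2 = 1147041 ≡ 1386
488^32 ≡ 1386^2 = 1920996 ≡ 660
488^64 ≡ 660^2 = 435600 ≡ 2797
488^128 ≡ 2797^2 = 7823209 ≡ 22
488^256 ≡ 22^2 = 484
488^512 ≡ 484^2 = 234256 ≡ 1488
488^1024 ≡ 1488^2 = 2214144 ≡ 2848
488^2048 ≡ 2848^2 = 8111104 ≡ 594
2164 = 2048 + 64 + 32 + 16 + 4, so 488^2164 ≡ 594·2797·660·1386·1774 ≡ 100 (mod 3637)
R · y^e mod p:
2783^2 = 7745089 ≡ 1916
2783^4 ≡ 1916^2 = 3671056 ≡ 1323
2783^8 ≡ 1323^2 = 1750329 ≡ 932
2783^16 ≡ 932^2 = 868624 ≡ 3018
2783^32 ≡ 3018^2 = 9108324 ≡ 1276
2783^64 ≡ 1276^2 = 1628176 ≡ 2437
2783^128 ≡ 2437^2 = 5938969 ≡ 3385
2783^256 ≡ 3385^2 = 11458225 ≡ 1675
461 = 256 + 128 + 64 + 8 + 4 + 1, so 2783^461 ≡ 1675·3385·2437·932·1323·2783 ≡ 2801 (mod 3637)
2906·2801 = 8139706 ≡ 100 (mod 3637)
100 ≡ 100 (mod 3637); signature holds.

genuine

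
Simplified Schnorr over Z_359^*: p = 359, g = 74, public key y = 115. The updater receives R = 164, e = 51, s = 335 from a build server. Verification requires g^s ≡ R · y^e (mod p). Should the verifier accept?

g^s mod p:
74^335 mod 359 = 98
R · y^e mod p:
115^51 mod 359 = 2
164·2 = 328 ≡ 328 (mod 359)
98 ≠ 328; the check fails.

reject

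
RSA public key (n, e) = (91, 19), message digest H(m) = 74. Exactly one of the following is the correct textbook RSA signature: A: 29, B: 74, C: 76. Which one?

Candidate A: Squares mod 91: 29^1≡29, 29^2≡22, 29^4≡29, 29^8≡22, 29^16≡29; 19 = 16 + 2 + 1, so 29^19 ≡ 29·22·29 ≡ 29 (mod 91)
Candidate B: Squares mod 91: 74^1≡74, 74^2≡16, 74^4≡74, 74^8≡16, 74^16≡74; 19 = 16 + 2 + 1, so 74^19 ≡ 74·16·74 ≡ 74 (mod 91)
  → matches H(m) = 74
Candidate C: Squares mod 91: 76^1≡76, 76^2≡43, 76^4≡29, 76^8≡22, 76^16≡29; 19 = 16 + 2 + 1, so 76^19 ≡ 29·43·76 ≡ 41 (mod 91)

B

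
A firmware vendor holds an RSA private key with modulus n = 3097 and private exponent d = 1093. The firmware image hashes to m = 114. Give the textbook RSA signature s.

Squares mod 3097: m^1≡114, m^2≡608, m^4≡1121, m^8≡2356, m^16≡912, m^32≡1748, m^64≡1862, m^128≡1501, m^256≡1482, m^512≡551, m^1024≡95
1093 = 1024 + 64 + 4 + 1, so m^1093 ≡ 95·1862·1121·114 ≡ 722 (mod 3097)

722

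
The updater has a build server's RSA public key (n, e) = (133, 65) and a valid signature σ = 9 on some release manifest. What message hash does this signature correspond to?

81

Squares mod 133: σ^1≡9, σ^2≡81, σ^4≡44, σ^8≡74, σ^16≡23, σ^32≡130, σ^64≡9
65 = 64 + 1, so σ^65 ≡ 9·9 ≡ 81 (mod 133)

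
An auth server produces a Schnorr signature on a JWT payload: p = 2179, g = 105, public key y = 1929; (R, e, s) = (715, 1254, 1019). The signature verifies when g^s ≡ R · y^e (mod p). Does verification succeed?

g^s mod p:
105^2 = 11025 ≡ 130
105^4 ≡ 130^2 = 16900 ≡ 1647
105^8 ≡ 1647^2 = 2712609 ≡ 1933
105^16 ≡ 1933^2 = 3736489 ≡ 1683
105^32 ≡ 1683^2 = 2832489 ≡ 1968
105^64 ≡ 1968^2 = 3873024 ≡ 941
105^128 ≡ 941^2 = 885481 ≡ 807
105^256 ≡ 807^2 = 651249 ≡ 1907
105^512 ≡ 1907^2 = 3636649 ≡ 2077
1019 = 512 + 256 + 128 + 64 + 32 + 16 + 8 + 2 + 1, so 105^1019 ≡ 2077·1907·807·941·1968·1683·1933·130·105 ≡ 2000 (mod 2179)
R · y^e mod p:
1929^2 = 3721041 ≡ 1488
1929^4 ≡ 1488^2 = 2214144 ≡ 280
1929^8 ≡ 280^2 = 78400 ≡ 2135
1929^16 ≡ 2135^2 = 4558225 ≡ 1936
1929^32 ≡ 1936^2 = 3748096 ≡ 216
1929^64 ≡ 216^2 = 46656 ≡ 897
1929^128 ≡ 897^2 = 804609 ≡ 558
1929^256 ≡ 558^2 = 311364 ≡ 1946
1929^512 ≡ 1946^2 = 3786916 ≡ 1993
1929^1024 ≡ 1993^2 = 3972049 ≡ 1911
1254 = 1024 + 128 + 64 + 32 + 4 + 2, so 1929^1254 ≡ 1911·558·897·216·280·1488 ≡ 1618 (mod 2179)
715·1618 = 1156870 ≡ 2000 (mod 2179)
2000 ≡ 2000 (mod 2179); signature holds.

passes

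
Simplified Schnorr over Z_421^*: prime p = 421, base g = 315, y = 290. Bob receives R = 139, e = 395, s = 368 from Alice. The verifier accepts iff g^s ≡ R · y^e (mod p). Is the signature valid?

g^s mod p:
315^2 = 99225 ≡ 290
315^4 ≡ 290^2 = 84100 ≡ 321
315^8 ≡ 321^2 = 103041 ≡ 317
315^16 ≡ 317^2 = 100489 ≡ 291
315^32 ≡ 291^2 = 84681 ≡ 60
315^64 ≡ 60^2 = 3600 ≡ 232
315^128 ≡ 232^2 = 53824 ≡ 357
315^256 ≡ 357^2 = 127449 ≡ 307
368 = 256 + 64 + 32 + 16, so 315^368 ≡ 307·232·60·291 ≡ 190 (mod 421)
R · y^e mod p:
290^2 = 84100 ≡ 321
290^4 ≡ 321^2 = 103041 ≡ 317
290^8 ≡ 317^2 = 100489 ≡ 291
290^16 ≡ 291^2 = 84681 ≡ 60
290^32 ≡ 60^2 = 3600 ≡ 232
290^64 ≡ 232^2 = 53824 ≡ 357
290^128 ≡ 357^2 = 127449 ≡ 307
290^256 ≡ 307^2 = 94249 ≡ 366
395 = 256 + 128 + 8 + 2 + 1, so 290^395 ≡ 366·307·291·321·290 ≡ 370 (mod 421)
139·370 = 51430 ≡ 68 (mod 421)
190 ≠ 68; the check fails.

invalid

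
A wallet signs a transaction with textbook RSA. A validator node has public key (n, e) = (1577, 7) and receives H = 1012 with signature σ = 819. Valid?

no

σ^7 mod 1577 = 565
σ^7 mod 1577 = 565, but H = 1012.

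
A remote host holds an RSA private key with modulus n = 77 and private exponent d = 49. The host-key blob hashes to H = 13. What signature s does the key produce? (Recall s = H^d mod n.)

6

Squares mod 77: H^1≡13, H^2≡15, H^4≡71, H^8≡36, H^16≡64, H^32≡15
49 = 32 + 16 + 1, so H^49 ≡ 15·64·13 ≡ 6 (mod 77)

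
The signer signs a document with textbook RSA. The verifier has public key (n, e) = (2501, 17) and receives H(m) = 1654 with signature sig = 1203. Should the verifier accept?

accept

Squares mod 2501: sig^1≡1203, sig^2≡1631, sig^4≡1598, sig^8≡83, sig^16≡1887
17 = 16 + 1, so sig^17 ≡ 1887·1203 ≡ 1654 (mod 2501)
sig^17 mod 2501 = 1654 matches H(m).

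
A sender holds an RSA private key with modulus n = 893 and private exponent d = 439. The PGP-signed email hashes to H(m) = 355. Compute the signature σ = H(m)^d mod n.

29

Squares mod 893: (H(m))^1≡355, (H(m))^2≡112, (H(m))^4≡42, (H(m))^8≡871, (H(m))^16≡484, (H(m))^32≡290, (H(m))^64≡158, (H(m))^128≡853, (H(m))^256≡707
439 = 256 + 128 + 32 + 16 + 4 + 2 + 1, so (H(m))^439 ≡ 707·853·290·484·42·112·355 ≡ 29 (mod 893)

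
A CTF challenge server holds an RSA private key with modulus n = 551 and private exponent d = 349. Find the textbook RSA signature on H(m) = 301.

(H(m))^2 ≡ 301^2 = 90601 ≡ 237
(H(m))^4 ≡ 237^2 = 56169 ≡ 518
(H(m))^8 ≡ 518^2 = 268324 ≡ 538
(H(m))^16 ≡ 538^2 = 289444 ≡ 169
(H(m))^32 ≡ 169^2 = 28561 ≡ 460
(H(m))^64 ≡ 460^2 = 211600 ≡ 16
(H(m))^128 ≡ 16^2 = 256
(H(m))^256 ≡ 256^2 = 65536 ≡ 518
349 = 256 + 64 + 16 + 8 + 4 + 1, so (H(m))^349 ≡ 518·16·169·538·518·301 ≡ 340 (mod 551)

340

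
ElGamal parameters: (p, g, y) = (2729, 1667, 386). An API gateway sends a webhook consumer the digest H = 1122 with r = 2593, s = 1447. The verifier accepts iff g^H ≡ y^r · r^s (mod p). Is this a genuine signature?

Left side g^H mod p:
1667^1122 mod 2729 = 1805
Right side y^r · r^s mod p:
386^2593 mod 2729 = 1590
2593^1447 mod 2729 = 2202
1590·2202 = 3501180 ≡ 2602 (mod 2729)
1805 ≠ 2602, so verification fails.

forged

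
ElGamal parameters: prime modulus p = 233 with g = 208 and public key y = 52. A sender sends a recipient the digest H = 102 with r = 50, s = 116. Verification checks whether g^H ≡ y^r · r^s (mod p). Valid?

yes

Left side g^H mod p:
208^102 mod 233 = 214
Right side y^r · r^s mod p:
52^50 mod 233 = 214
50^116 mod 233 = 1
214·1 = 214 ≡ 214 (mod 233)
214 ≡ 214 (mod 233), so the signature is genuine.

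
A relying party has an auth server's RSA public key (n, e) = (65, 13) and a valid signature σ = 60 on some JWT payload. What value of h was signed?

60

σ^2 ≡ 60^2 = 3600 ≡ 25
σ^4 ≡ 25^2 = 625 ≡ 40
σ^8 ≡ 40^2 = 1600 ≡ 40
13 = 8 + 4 + 1, so σ^13 ≡ 40·40·60 ≡ 60 (mod 65)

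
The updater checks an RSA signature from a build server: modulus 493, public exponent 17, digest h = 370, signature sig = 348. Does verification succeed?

sig^2 ≡ 348^2 = 121104 ≡ 319
sig^4 ≡ 319^2 = 101761 ≡ 203
sig^8 ≡ 203^2 = 41209 ≡ 290
sig^16 ≡ 290^2 = 84100 ≡ 290
17 = 16 + 1, so sig^17 ≡ 290·348 ≡ 348 (mod 493)
The recovered value 348 does not match the digest 370.

fails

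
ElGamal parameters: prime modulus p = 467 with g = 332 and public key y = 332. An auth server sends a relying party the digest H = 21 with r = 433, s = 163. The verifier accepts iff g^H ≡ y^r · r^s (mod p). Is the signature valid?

valid

Left side g^H mod p:
332^21 mod 467 = 400
Right side y^r · r^s mod p:
332^433 mod 467 = 117
433^163 mod 467 = 199
117·199 = 23283 ≡ 400 (mod 467)
400 ≡ 400 (mod 467), so the signature is genuine.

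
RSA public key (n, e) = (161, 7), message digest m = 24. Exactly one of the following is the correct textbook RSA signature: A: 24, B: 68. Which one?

A

Candidate A: Squares mod 161: 24^1≡24, 24^2≡93, 24^4≡116; 7 = 4 + 2 + 1, so 24^7 ≡ 116·93·24 ≡ 24 (mod 161)
  → matches m = 24
Candidate B: Squares mod 161: 68^1≡68, 68^2≡116, 68^4≡93; 7 = 4 + 2 + 1, so 68^7 ≡ 93·116·68 ≡ 68 (mod 161)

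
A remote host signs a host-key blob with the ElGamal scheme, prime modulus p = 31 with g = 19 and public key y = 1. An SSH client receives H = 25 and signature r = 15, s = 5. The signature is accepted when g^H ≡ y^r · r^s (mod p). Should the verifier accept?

reject

Left side g^H mod p:
19^2 = 361 ≡ 20
19^4 ≡ 20^2 = 400 ≡ 28
19^8 ≡ 28^2 = 784 ≡ 9
19^16 ≡ 9^2 = 81 ≡ 19
25 = 16 + 8 + 1, so 19^25 ≡ 19·9·19 ≡ 25 (mod 31)
Right side y^r · r^s mod p:
1^2 = 1
1^4 ≡ 1^2 = 1
1^8 ≡ 1^2 = 1
15 = 8 + 4 + 2 + 1, so 1^15 ≡ 1·1·1·1 ≡ 1 (mod 31)
15^2 = 225 ≡ 8
15^4 ≡ 8^2 = 64 ≡ 2
5 = 4 + 1, so 15^5 ≡ 2·15 ≡ 30 (mod 31)
1·30 = 30 ≡ 30 (mod 31)
25 ≠ 30, so verification fails.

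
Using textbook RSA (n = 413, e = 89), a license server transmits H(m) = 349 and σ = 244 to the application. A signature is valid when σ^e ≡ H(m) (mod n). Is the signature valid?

valid

σ^2 ≡ 244^2 = 59536 ≡ 64
σ^4 ≡ 64^2 = 4096 ≡ 379
σ^8 ≡ 379^2 = 143641 ≡ 330
σ^16 ≡ 330^2 = 108900 ≡ 281
σ^32 ≡ 281^2 = 78961 ≡ 78
σ^64 ≡ 78^2 = 6084 ≡ 302
89 = 64 + 16 + 8 + 1, so σ^89 ≡ 302·281·330·244 ≡ 349 (mod 413)
σ^89 mod 413 = 349 matches H(m).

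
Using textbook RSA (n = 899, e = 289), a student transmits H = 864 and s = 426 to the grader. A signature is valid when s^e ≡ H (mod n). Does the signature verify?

s^289 mod 899 = 864
864 = H, so the signature checks out.

verifies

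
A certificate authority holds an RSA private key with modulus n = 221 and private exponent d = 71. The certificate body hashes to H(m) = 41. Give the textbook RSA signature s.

Squares mod 221: (H(m))^1≡41, (H(m))^2≡134, (H(m))^4≡55, (H(m))^8≡152, (H(m))^16≡120, (H(m))^32≡35, (H(m))^64≡120
71 = 64 + 4 + 2 + 1, so (H(m))^71 ≡ 120·55·134·41 ≡ 46 (mod 221)

46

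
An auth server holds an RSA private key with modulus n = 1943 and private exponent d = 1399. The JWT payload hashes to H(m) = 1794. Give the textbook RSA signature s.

Squares mod 1943: (H(m))^1≡1794, (H(m))^2≡828, (H(m))^4≡1648, (H(m))^8≡1533, (H(m))^16≡1002, (H(m))^32≡1416, (H(m))^64≡1823, (H(m))^128≡799, (H(m))^256≡1097, (H(m))^512≡692, (H(m))^1024≡886
1399 = 1024 + 256 + 64 + 32 + 16 + 4 + 2 + 1, so (H(m))^1399 ≡ 886·1097·1823·1416·1002·1648·828·1794 ≡ 1718 (mod 1943)

1718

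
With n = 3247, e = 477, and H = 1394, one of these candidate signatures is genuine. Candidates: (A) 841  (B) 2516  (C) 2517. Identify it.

B

Candidate A: Squares mod 3247: 841^1≡841, 841^2≡2682, 841^4≡1019, 841^8≡2568, 841^16≡3214, 841^32≡1089, 841^64≡766, 841^128≡2296, 841^256≡1735; 477 = 256 + 128 + 64 + 16 + 8 + 4 + 1, so 841^477 ≡ 1735·2296·766·3214·2568·1019·841 ≡ 2491 (mod 3247)
Candidate B: Squares mod 3247: 2516^1≡2516, 2516^2≡1853, 2516^4≡1530, 2516^8≡3060, 2516^16≡2499, 2516^32≡1020, 2516^64≡1360, 2516^128≡2057, 2516^256≡408; 477 = 256 + 128 + 64 + 16 + 8 + 4 + 1, so 2516^477 ≡ 408·2057·1360·2499·3060·1530·2516 ≡ 1394 (mod 3247)
  → matches H = 1394
Candidate C: Squares mod 3247: 2517^1≡2517, 2517^2≡392, 2517^4≡1055, 2517^8≡2551, 2517^16≡613, 2517^32≡2364, 2517^64≡409, 2517^128≡1684, 2517^256≡1225; 477 = 256 + 128 + 64 + 16 + 8 + 4 + 1, so 2517^477 ≡ 1225·1684·409·613·2551·1055·2517 ≡ 392 (mod 3247)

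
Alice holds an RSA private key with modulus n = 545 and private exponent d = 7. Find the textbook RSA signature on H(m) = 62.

288

Squares mod 545: (H(m))^1≡62, (H(m))^2≡29, (H(m))^4≡296
7 = 4 + 2 + 1, so (H(m))^7 ≡ 296·29·62 ≡ 288 (mod 545)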